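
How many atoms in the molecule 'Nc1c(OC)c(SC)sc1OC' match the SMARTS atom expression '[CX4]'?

The query [CX4] means: C with X4: aliphatic carbon with exactly 4 total connections (bonds + H).
Check the 12 heavy atoms by environment: 1× s (aromatic, X2) → no; 4× c (aromatic, X3) → no; 2× O (X2) → no; 3× C (X4) → match; 1× S (X2) → no; 1× N (X3) → no.
That gives 3 matching atoms.

3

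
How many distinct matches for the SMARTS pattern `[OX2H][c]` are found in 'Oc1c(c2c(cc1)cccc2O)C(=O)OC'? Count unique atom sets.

2

[OX2H][c] is the SMARTS for a phenol: a hydroxyl oxygen attached to an aromatic carbon.
The molecule carries 2 separate instances of a hydroxyl group (-OH) meeting every constraint; each maps to a distinct set of atoms, giving 2 matches.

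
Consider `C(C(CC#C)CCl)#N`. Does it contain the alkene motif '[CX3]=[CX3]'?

The pattern [CX3]=[CX3] describes a non-aromatic C=C double bond between two sp2 carbons — an alkene.
The closest candidate here is an ethynyl group (-C#CH), but the C-C bond is a triple bond, not a double bond. No other fragment satisfies the full query, so there is no match.

No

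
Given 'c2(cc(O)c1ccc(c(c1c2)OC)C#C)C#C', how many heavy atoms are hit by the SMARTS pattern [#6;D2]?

6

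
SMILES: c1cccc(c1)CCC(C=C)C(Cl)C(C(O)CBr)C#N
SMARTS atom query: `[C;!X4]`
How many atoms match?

3

Check the 20 heavy atoms by environment: 7× C (X4) → no; 1× Br (X1) → no; 1× O (X2) → no; 6× c (aromatic, X3) → no; 1× Cl (X1) → no; 1× C (X2) → match; 1× N (X1) → no; 2× C (X3) → match.
Summing the matching environments: 1 + 2 = 3 matching atoms.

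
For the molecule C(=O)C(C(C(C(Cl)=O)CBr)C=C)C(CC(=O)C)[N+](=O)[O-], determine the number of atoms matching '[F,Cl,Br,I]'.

2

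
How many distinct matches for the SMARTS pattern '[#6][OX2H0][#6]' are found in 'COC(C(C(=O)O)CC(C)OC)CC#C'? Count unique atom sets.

2

[#6][OX2H0][#6] is the SMARTS for an ether: an aliphatic oxygen bridging two carbons with no H on the oxygen.
The molecule carries 2 separate instances of a methoxy ether (-OCH3) meeting every constraint; each maps to a distinct set of atoms, giving 2 matches.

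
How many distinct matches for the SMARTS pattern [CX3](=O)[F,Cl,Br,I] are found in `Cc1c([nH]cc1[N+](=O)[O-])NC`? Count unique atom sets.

0

[CX3](=O)[F,Cl,Br,I] is the SMARTS for an acyl halide: a carbonyl carbon bonded to a halogen.
No fragment in the molecule satisfies every constraint, giving 0 matches.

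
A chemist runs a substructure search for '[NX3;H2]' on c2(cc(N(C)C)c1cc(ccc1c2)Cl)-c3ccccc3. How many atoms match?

Check the 20 heavy atoms by environment: 6× c (aromatic, H0, X3) → no; 10× c (aromatic, H1, X3) → no; 1× N (H0, X3) → no; 2× C (H3, X4) → no; 1× Cl (H0, X1) → no.
No environment satisfies the query, so 0 matching atoms.

0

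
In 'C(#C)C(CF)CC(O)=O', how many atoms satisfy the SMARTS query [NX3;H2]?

0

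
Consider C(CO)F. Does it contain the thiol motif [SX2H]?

The pattern [SX2H] describes an aliphatic sulfur with two connections, one being H — a thiol.
The closest candidate here is a hydroxyl group (-OH), but it is an -OH, not an -SH. No other fragment satisfies the full query, so there is no match.

No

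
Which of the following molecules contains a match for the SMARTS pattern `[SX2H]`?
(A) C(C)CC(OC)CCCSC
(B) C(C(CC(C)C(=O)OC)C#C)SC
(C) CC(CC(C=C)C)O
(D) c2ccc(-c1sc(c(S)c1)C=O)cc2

D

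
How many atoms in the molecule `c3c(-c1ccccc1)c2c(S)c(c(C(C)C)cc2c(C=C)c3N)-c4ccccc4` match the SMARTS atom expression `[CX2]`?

The query [CX2] means: C with X2: aliphatic carbon with exactly 2 total connections.
Check the 29 heavy atoms by environment: 22× c (aromatic, X3) → no; 3× C (X4) → no; 1× N (X3) → no; 2× C (X3) → no; 1× S (X2) → no.
No environment satisfies the query, so 0 matching atoms.

0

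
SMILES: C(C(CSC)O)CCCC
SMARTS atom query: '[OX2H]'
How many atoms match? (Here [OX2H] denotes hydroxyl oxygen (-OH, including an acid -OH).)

The query [OX2H] means: aliphatic oxygen with two connections, one of which is H — an -OH oxygen.
Check the 10 heavy atoms by environment: 5× C (H2, X4) → no; 1× C (H1, X4) → no; 1× O (H1, X2) → match; 2× C (H3, X4) → no; 1× S (H0, X2) → no.
That gives 1 matching atom.

1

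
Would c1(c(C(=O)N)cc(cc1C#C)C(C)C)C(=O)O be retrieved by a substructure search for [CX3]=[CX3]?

No

The pattern [CX3]=[CX3] describes a non-aromatic C=C double bond between two sp2 carbons — an alkene.
The closest candidate here is an ethynyl group (-C#CH), but the C-C bond is a triple bond, not a double bond. No other fragment satisfies the full query, so there is no match.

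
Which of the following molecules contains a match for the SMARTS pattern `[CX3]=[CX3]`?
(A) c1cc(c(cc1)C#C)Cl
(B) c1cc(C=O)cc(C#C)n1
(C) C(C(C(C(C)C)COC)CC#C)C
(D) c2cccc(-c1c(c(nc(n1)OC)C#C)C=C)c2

D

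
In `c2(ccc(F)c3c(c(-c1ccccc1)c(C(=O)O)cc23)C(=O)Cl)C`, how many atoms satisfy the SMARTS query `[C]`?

Check the 24 heavy atoms by environment: 16× c (aromatic) → no; 3× C → match; 3× O → no; 1× Cl → no; 1× F → no.
That gives 3 matching atoms.

3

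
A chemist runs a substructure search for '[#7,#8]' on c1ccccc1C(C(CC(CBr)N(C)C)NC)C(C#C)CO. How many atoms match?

3

The query [#7,#8] means: nitrogen or oxygen (comma = OR).
Check the 22 heavy atoms by environment: 12× C → no; 1× O → match; 2× N → match; 1× Br → no; 6× c (aromatic) → no.
Summing the matching environments: 1 + 2 = 3 matching atoms.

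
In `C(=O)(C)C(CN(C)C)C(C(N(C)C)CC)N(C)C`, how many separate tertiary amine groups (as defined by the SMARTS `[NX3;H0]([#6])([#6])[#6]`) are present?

3

[NX3;H0]([#6])([#6])[#6] is the SMARTS for a tertiary amine: a trivalent nitrogen with no H, bonded to three carbons.
The molecule carries 3 separate instances of a dimethylamino group (-N(CH3)2) meeting every constraint; each maps to a distinct set of atoms, giving 3 matches.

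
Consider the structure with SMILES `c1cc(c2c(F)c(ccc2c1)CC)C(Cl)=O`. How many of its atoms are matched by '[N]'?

0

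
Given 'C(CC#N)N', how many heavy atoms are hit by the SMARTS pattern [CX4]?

The query [CX4] means: C with X4: aliphatic carbon with exactly 4 total connections (bonds + H).
Check the 5 heavy atoms by environment: 2× C (X4) → match; 1× N (X3) → no; 1× C (X2) → no; 1× N (X1) → no.
That gives 2 matching atoms.

2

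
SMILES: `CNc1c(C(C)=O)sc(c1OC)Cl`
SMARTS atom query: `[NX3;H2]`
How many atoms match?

0

The query [NX3;H2] means: aliphatic N with 3 total connections, two of them H — an -NH2 nitrogen (amine or amide).
Check the 13 heavy atoms by environment: 1× s (aromatic, H0, X2) → no; 4× c (aromatic, H0, X3) → no; 1× Cl (H0, X1) → no; 1× C (H0, X3) → no; 1× O (H0, X1) → no; 3× C (H3, X4) → no; 1× O (H0, X2) → no; 1× N (H1, X3) → no.
No environment satisfies the query, so 0 matching atoms.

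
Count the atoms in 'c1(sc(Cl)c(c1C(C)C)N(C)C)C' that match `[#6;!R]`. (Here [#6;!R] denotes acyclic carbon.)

6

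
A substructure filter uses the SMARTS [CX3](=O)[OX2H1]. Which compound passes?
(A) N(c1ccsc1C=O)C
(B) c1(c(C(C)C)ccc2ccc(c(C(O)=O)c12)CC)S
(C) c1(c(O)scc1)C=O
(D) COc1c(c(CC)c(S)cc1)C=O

B

[CX3](=O)[OX2H1] describes an sp2 carbon double-bonded to O and single-bonded to an -OH oxygen (a carboxylic acid).
(A) has an aldehyde (-CHO) but there is no singly-bonded oxygen on the carbonyl carbon.
(B) contains a carboxylic acid group (-C(=O)OH), which satisfies every atom and bond constraint.
(C) has an aldehyde (-CHO) but there is no singly-bonded oxygen on the carbonyl carbon.
(D) has an aldehyde (-CHO) but there is no singly-bonded oxygen on the carbonyl carbon.
So the answer is (B).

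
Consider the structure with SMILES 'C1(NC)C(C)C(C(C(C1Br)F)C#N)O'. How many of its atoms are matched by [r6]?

6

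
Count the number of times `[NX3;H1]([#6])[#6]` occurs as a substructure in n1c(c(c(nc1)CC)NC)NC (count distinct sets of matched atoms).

[NX3;H1]([#6])[#6] is the SMARTS for a secondary amine: a trivalent nitrogen with one H, bonded to two carbons.
The molecule carries 2 separate instances of an N-methylamino group (-NHCH3) meeting every constraint; each maps to a distinct set of atoms, giving 2 matches.

2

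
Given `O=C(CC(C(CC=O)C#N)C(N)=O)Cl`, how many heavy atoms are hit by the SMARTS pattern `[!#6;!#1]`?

6

Check the 14 heavy atoms by environment: 8× C → no; 3× O → match; 1× Cl → match; 2× N → match.
Summing the matching environments: 3 + 1 + 2 = 6 matching atoms.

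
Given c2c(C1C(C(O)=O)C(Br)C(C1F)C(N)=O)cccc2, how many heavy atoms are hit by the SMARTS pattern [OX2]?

1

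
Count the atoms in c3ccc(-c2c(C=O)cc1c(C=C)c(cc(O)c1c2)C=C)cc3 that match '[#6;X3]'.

21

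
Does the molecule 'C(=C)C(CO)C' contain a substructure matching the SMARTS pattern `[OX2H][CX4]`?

Yes

The pattern [OX2H][CX4] describes a hydroxyl oxygen bound to an sp3 (X4) carbon — an aliphatic alcohol.
The molecule carries a hydroxyl group (-OH), whose atoms satisfy every constraint of the query, so the pattern matches.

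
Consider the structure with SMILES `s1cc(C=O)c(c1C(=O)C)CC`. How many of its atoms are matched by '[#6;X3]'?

6

Check the 12 heavy atoms by environment: 1× s (aromatic, X2) → no; 4× c (aromatic, X3) → match; 2× C (X3) → match; 2× O (X1) → no; 3× C (X4) → no.
Summing the matching environments: 4 + 2 = 6 matching atoms.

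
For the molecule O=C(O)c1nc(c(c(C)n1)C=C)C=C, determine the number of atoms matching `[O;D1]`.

2

Check the 14 heavy atoms by environment: 2× n (aromatic, D2) → no; 4× c (aromatic, D3) → no; 2× C (D2) → no; 3× C (D1) → no; 1× C (D3) → no; 2× O (D1) → match.
That gives 2 matching atoms.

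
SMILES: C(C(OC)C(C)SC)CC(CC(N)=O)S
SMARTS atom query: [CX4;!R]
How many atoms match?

9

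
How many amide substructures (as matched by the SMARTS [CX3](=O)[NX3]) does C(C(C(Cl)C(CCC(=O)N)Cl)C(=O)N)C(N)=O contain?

[CX3](=O)[NX3] is the SMARTS for an amide: a carbonyl carbon bonded to a trivalent nitrogen.
The molecule carries 3 separate instances of a primary amide (-C(=O)NH2) meeting every constraint; each maps to a distinct set of atoms, giving 3 matches.

3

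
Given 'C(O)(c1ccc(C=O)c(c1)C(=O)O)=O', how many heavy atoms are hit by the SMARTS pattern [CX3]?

3

Check the 14 heavy atoms by environment: 6× c (aromatic, X3) → no; 3× C (X3) → match; 3× O (X1) → no; 2× O (X2) → no.
That gives 3 matching atoms.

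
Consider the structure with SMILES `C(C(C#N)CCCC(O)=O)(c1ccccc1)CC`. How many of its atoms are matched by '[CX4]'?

7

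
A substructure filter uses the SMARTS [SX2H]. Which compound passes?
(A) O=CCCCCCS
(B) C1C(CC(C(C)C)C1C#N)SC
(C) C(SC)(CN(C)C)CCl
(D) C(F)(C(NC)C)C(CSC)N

A

[SX2H] describes an aliphatic sulfur with two connections, one being H (a thiol).
(A) contains a thiol (-SH), which satisfies every atom and bond constraint.
(B) has a methylthio ether (-SCH3) but the sulfur has H0 (bonded to two carbons), not H1.
(C) has a methylthio ether (-SCH3) but the sulfur has H0 (bonded to two carbons), not H1.
(D) has a methylthio ether (-SCH3) but the sulfur has H0 (bonded to two carbons), not H1.
So the answer is (A).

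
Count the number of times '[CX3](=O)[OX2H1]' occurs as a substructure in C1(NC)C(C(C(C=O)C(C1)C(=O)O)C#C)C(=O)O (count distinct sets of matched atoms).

2

[CX3](=O)[OX2H1] is the SMARTS for a carboxylic acid: an sp2 carbon double-bonded to O and single-bonded to an -OH oxygen.
The molecule carries 2 separate instances of a carboxylic acid group (-C(=O)OH) meeting every constraint; each maps to a distinct set of atoms, giving 2 matches.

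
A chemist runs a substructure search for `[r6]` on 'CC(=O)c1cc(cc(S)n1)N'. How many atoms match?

6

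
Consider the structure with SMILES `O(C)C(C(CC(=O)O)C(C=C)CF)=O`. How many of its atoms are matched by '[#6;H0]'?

The query [#6;H0] means: any carbon with no attached hydrogen.
Check the 14 heavy atoms by environment: 3× C (H2) → no; 3× C (H1) → no; 2× C (H0) → match; 3× O (H0) → no; 1× C (H3) → no; 1× O (H1) → no; 1× F (H0) → no.
That gives 2 matching atoms.

2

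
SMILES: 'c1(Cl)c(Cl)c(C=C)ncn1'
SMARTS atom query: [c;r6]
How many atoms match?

Check the 10 heavy atoms by environment: 2× n (aromatic, in 6-ring) → no; 4× c (aromatic, in 6-ring) → match; 2× Cl (acyclic) → no; 2× C (acyclic) → no.
That gives 4 matching atoms.

4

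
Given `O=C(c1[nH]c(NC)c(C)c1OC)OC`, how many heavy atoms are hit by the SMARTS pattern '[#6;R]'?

Check the 14 heavy atoms by environment: 1× n (aromatic, in 5-ring) → no; 4× c (aromatic, in 5-ring) → match; 5× C (acyclic) → no; 3× O (acyclic) → no; 1× N (acyclic) → no.
That gives 4 matching atoms.

4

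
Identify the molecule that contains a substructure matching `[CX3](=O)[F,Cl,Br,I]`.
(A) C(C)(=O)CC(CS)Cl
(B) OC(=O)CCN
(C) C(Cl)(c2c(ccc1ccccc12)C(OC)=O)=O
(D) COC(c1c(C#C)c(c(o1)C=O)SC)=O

[CX3](=O)[F,Cl,Br,I] describes a carbonyl carbon bonded to a halogen (an acyl halide).
(A) has a chloro substituent but the Cl is not on a carbonyl carbon.
(B) has a carboxylic acid group (-C(=O)OH) but the carbonyl is bonded to -OH, not to a halogen.
(C) contains an acyl chloride (-C(=O)Cl), which satisfies every atom and bond constraint.
(D) has a methyl-ester group (-C(=O)OCH3) but the carbonyl is bonded to -O-C, not to a halogen.
So the answer is (C).

C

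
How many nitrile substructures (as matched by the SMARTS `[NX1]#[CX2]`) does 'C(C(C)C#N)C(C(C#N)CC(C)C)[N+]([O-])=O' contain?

2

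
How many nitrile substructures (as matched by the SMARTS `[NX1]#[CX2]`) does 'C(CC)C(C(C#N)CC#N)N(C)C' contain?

[NX1]#[CX2] is the SMARTS for a nitrile: a nitrogen triple-bonded to a two-connected carbon.
The molecule carries 2 separate instances of a nitrile (-C#N) meeting every constraint; each maps to a distinct set of atoms, giving 2 matches.

2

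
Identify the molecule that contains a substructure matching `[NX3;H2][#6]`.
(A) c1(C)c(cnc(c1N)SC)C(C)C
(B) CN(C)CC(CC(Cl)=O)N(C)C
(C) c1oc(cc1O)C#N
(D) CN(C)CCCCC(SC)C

A

[NX3;H2][#6] describes a trivalent nitrogen with two H attached to carbon (a primary amine).
(A) contains a primary amino group (-NH2), which satisfies every atom and bond constraint.
(B) has a dimethylamino group (-N(CH3)2) but the nitrogen has H0, not H2.
(C) has a nitrile (-C#N) but the nitrogen is NX1 (triple-bonded), not NX3 with two H.
(D) has a dimethylamino group (-N(CH3)2) but the nitrogen has H0, not H2.
So the answer is (A).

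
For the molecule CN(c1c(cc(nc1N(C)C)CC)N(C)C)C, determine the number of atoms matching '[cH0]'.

4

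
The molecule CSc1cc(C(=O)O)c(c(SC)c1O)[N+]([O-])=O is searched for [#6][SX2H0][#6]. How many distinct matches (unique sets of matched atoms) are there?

2

[#6][SX2H0][#6] is the SMARTS for a thioether: an aliphatic sulfur bridging two carbons with no H on the sulfur.
The molecule carries 2 separate instances of a methylthio ether (-SCH3) meeting every constraint; each maps to a distinct set of atoms, giving 2 matches.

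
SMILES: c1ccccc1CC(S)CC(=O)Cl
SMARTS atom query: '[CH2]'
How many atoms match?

Check the 13 heavy atoms by environment: 2× C (H2) → match; 1× C (H1) → no; 1× c (aromatic, H0) → no; 5× c (aromatic, H1) → no; 1× C (H0) → no; 1× O (H0) → no; 1× Cl (H0) → no; 1× S (H1) → no.
That gives 2 matching atoms.

2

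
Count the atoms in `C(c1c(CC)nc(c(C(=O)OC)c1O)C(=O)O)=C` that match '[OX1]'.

2

Check the 18 heavy atoms by environment: 1× n (aromatic, X2) → no; 5× c (aromatic, X3) → no; 4× C (X3) → no; 2× O (X1) → match; 3× O (X2) → no; 3× C (X4) → no.
That gives 2 matching atoms.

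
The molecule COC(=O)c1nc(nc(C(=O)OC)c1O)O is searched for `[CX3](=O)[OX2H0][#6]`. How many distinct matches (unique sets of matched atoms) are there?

[CX3](=O)[OX2H0][#6] is the SMARTS for an ester: a carbonyl carbon bonded to an oxygen that is itself bonded to carbon (no H on that O).
The molecule carries 2 separate instances of a methyl-ester group (-C(=O)OCH3) meeting every constraint; each maps to a distinct set of atoms, giving 2 matches.

2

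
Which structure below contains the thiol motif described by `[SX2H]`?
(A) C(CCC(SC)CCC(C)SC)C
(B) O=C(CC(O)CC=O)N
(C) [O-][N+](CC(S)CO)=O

C

[SX2H] describes an aliphatic sulfur with two connections, one being H (a thiol).
(A) has a methylthio ether (-SCH3) but the sulfur has H0 (bonded to two carbons), not H1.
(B) has a hydroxyl group (-OH) but it is an -OH, not an -SH.
(C) contains a thiol (-SH), which satisfies every atom and bond constraint.
So the answer is (C).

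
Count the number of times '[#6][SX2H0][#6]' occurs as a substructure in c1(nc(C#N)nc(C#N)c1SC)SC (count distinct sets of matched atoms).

2

[#6][SX2H0][#6] is the SMARTS for a thioether: an aliphatic sulfur bridging two carbons with no H on the sulfur.
The molecule carries 2 separate instances of a methylthio ether (-SCH3) meeting every constraint; each maps to a distinct set of atoms, giving 2 matches.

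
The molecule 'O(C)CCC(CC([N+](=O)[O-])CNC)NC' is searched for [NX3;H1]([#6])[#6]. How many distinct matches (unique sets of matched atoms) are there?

[NX3;H1]([#6])[#6] is the SMARTS for a secondary amine: a trivalent nitrogen with one H, bonded to two carbons.
The molecule carries 2 separate instances of an N-methylamino group (-NHCH3) meeting every constraint; each maps to a distinct set of atoms, giving 2 matches.

2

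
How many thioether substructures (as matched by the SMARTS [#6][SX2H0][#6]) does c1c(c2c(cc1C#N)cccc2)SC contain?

[#6][SX2H0][#6] is the SMARTS for a thioether: an aliphatic sulfur bridging two carbons with no H on the sulfur.
Exactly one fragment in the molecule meets all constraints, giving 1 match.

1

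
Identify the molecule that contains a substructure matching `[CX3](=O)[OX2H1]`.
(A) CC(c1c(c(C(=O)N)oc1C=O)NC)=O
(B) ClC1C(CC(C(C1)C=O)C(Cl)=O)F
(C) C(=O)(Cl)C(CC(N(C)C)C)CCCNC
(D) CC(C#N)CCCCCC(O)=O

[CX3](=O)[OX2H1] describes an sp2 carbon double-bonded to O and single-bonded to an -OH oxygen (a carboxylic acid).
(A) has an aldehyde (-CHO) but there is no singly-bonded oxygen on the carbonyl carbon.
(B) has an acyl chloride (-C(=O)Cl) but the carbonyl is bonded to Cl, not to an -OH oxygen.
(C) has an acyl chloride (-C(=O)Cl) but the carbonyl is bonded to Cl, not to an -OH oxygen.
(D) contains a carboxylic acid group (-C(=O)OH), which satisfies every atom and bond constraint.
So the answer is (D).

D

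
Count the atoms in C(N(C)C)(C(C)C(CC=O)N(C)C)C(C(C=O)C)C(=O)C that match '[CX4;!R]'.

The query [CX4;!R] means: aliphatic carbon with four total connections, not in a ring.
Check the 21 heavy atoms by environment: 13× C (X4, acyclic) → match; 3× C (X3, acyclic) → no; 3× O (X1, acyclic) → no; 2× N (X3, acyclic) → no.
That gives 13 matching atoms.

13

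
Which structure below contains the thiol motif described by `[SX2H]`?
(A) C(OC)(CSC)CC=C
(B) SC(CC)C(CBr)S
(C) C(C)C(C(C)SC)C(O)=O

[SX2H] describes an aliphatic sulfur with two connections, one being H (a thiol).
(A) has a methylthio ether (-SCH3) but the sulfur has H0 (bonded to two carbons), not H1.
(B) contains a thiol (-SH), which satisfies every atom and bond constraint.
(C) has a methylthio ether (-SCH3) but the sulfur has H0 (bonded to two carbons), not H1.
So the answer is (B).

B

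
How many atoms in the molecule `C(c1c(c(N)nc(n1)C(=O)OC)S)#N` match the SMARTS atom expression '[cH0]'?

The query [cH0] means: aromatic carbon with no attached hydrogen (substituted or ring-fusion).
Check the 14 heavy atoms by environment: 2× n (aromatic, H0) → no; 4× c (aromatic, H0) → match; 1× N (H2) → no; 1× S (H1) → no; 2× C (H0) → no; 1× N (H0) → no; 2× O (H0) → no; 1× C (H3) → no.
That gives 4 matching atoms.

4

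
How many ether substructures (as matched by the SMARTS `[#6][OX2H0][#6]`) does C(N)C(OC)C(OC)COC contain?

[#6][OX2H0][#6] is the SMARTS for an ether: an aliphatic oxygen bridging two carbons with no H on the oxygen.
The molecule carries 3 separate instances of a methoxy ether (-OCH3) meeting every constraint; each maps to a distinct set of atoms, giving 3 matches.

3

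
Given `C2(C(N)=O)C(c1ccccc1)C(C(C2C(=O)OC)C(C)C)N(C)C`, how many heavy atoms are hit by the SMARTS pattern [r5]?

5

Check the 24 heavy atoms by environment: 5× C (in 5-ring) → match; 2× N (acyclic) → no; 8× C (acyclic) → no; 3× O (acyclic) → no; 6× c (aromatic, in 6-ring) → no.
That gives 5 matching atoms.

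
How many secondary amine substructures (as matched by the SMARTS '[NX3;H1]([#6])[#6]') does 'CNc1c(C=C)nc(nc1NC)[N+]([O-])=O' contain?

[NX3;H1]([#6])[#6] is the SMARTS for a secondary amine: a trivalent nitrogen with one H, bonded to two carbons.
The molecule carries 2 separate instances of an N-methylamino group (-NHCH3) meeting every constraint; each maps to a distinct set of atoms, giving 2 matches.

2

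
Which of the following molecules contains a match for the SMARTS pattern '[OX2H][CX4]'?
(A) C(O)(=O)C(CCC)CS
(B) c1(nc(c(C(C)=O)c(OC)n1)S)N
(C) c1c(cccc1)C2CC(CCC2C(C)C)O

[OX2H][CX4] describes a hydroxyl oxygen bound to an sp3 (X4) carbon (an aliphatic alcohol).
(A) has a carboxylic acid group (-C(=O)OH) but the -OH is on a CX3 carbonyl carbon, not a CX4 carbon.
(B) has a methoxy ether (-OCH3) but the oxygen has H0 (ether), not H1.
(C) contains a hydroxyl group (-OH), which satisfies every atom and bond constraint.
So the answer is (C).

C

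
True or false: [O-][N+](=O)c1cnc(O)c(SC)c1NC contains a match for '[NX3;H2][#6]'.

False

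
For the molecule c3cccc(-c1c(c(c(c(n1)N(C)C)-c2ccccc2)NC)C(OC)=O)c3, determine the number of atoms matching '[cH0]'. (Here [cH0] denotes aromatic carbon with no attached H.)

7

Check the 27 heavy atoms by environment: 1× n (aromatic, H0) → no; 7× c (aromatic, H0) → match; 10× c (aromatic, H1) → no; 1× N (H0) → no; 4× C (H3) → no; 1× C (H0) → no; 2× O (H0) → no; 1× N (H1) → no.
That gives 7 matching atoms.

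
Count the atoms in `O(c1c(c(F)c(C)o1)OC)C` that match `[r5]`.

5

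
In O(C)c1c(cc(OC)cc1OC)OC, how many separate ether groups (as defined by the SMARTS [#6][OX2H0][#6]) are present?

[#6][OX2H0][#6] is the SMARTS for an ether: an aliphatic oxygen bridging two carbons with no H on the oxygen.
The molecule carries 4 separate instances of a methoxy ether (-OCH3) meeting every constraint; each maps to a distinct set of atoms, giving 4 matches.

4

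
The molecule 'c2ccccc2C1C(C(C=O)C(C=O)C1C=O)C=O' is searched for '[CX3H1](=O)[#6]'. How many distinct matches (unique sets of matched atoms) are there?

4

[CX3H1](=O)[#6] is the SMARTS for an aldehyde: an sp2 carbon with one H, double-bonded to O and single-bonded to carbon.
The molecule carries 4 separate instances of an aldehyde (-CHO) meeting every constraint; each maps to a distinct set of atoms, giving 4 matches.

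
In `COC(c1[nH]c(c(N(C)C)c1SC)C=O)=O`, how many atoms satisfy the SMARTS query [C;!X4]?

2

The query [C;!X4] means: aliphatic carbon that does not have four total connections.
Check the 16 heavy atoms by environment: 1× n (aromatic, X3) → no; 4× c (aromatic, X3) → no; 1× S (X2) → no; 4× C (X4) → no; 2× C (X3) → match; 2× O (X1) → no; 1× N (X3) → no; 1× O (X2) → no.
That gives 2 matching atoms.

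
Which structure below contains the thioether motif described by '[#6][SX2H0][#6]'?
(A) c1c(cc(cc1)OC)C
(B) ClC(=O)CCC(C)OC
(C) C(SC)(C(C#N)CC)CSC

C

[#6][SX2H0][#6] describes an aliphatic sulfur bridging two carbons with no H on the sulfur (a thioether).
(A) has a methoxy ether (-OCH3) but the bridging atom is O, not S.
(B) has a methoxy ether (-OCH3) but the bridging atom is O, not S.
(C) contains a methylthio ether (-SCH3), which satisfies every atom and bond constraint.
So the answer is (C).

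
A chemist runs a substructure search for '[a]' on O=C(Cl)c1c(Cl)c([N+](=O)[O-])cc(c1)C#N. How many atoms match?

6

The query [a] means: a matches any aromatic atom.
Check the 15 heavy atoms by environment: 6× c (aromatic) → match; 1× N (charge +1) → no; 1× O (charge -1) → no; 2× O → no; 2× Cl → no; 2× C → no; 1× N → no.
That gives 6 matching atoms.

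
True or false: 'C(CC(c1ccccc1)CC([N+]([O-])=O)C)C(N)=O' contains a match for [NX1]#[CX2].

False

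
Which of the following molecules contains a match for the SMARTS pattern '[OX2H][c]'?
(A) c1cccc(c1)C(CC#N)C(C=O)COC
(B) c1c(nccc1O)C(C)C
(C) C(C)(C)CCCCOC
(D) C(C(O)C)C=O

[OX2H][c] describes a hydroxyl oxygen attached to an aromatic carbon (a phenol).
(A) has a methoxy ether (-OCH3) but the oxygen has H0, not H1.
(B) contains a hydroxyl group (-OH), which satisfies every atom and bond constraint.
(C) has a methoxy ether (-OCH3) but the oxygen has H0, not H1.
(D) has a hydroxyl group (-OH) but the -OH is on an aliphatic carbon, not an aromatic c.
So the answer is (B).

B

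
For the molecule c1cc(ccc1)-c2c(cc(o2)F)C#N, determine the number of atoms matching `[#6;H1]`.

6

Check the 14 heavy atoms by environment: 1× o (aromatic, H0) → no; 4× c (aromatic, H0) → no; 6× c (aromatic, H1) → match; 1× F (H0) → no; 1× C (H0) → no; 1× N (H0) → no.
That gives 6 matching atoms.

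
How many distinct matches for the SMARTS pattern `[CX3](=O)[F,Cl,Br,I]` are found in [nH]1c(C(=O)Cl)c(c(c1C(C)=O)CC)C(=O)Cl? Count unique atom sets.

2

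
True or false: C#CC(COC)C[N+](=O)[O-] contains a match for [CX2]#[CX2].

True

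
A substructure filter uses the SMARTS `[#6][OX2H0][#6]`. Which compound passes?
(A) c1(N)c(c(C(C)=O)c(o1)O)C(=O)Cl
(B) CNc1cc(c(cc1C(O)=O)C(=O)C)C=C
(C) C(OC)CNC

C

[#6][OX2H0][#6] describes an aliphatic oxygen bridging two carbons with no H on the oxygen (an ether).
(A) has a hydroxyl group (-OH) but the oxygen has H1, not H0 bridging two carbons.
(B) has a carboxylic acid group (-C(=O)OH) but the -OH oxygen has H1; the =O is OX1, not OX2.
(C) contains a methoxy ether (-OCH3), which satisfies every atom and bond constraint.
So the answer is (C).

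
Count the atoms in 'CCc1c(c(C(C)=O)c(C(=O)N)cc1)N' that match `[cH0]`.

The query [cH0] means: aromatic carbon with no attached hydrogen (substituted or ring-fusion).
Check the 15 heavy atoms by environment: 2× c (aromatic, H1) → no; 4× c (aromatic, H0) → match; 2× C (H0) → no; 2× O (H0) → no; 2× N (H2) → no; 1× C (H2) → no; 2× C (H3) → no.
That gives 4 matching atoms.

4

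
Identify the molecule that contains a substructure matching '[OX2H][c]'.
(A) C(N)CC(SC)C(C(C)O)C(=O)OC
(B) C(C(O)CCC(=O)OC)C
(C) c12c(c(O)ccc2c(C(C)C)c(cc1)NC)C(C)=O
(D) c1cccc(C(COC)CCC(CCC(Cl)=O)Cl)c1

[OX2H][c] describes a hydroxyl oxygen attached to an aromatic carbon (a phenol).
(A) has a hydroxyl group (-OH) but the -OH is on an aliphatic carbon, not an aromatic c.
(B) has a hydroxyl group (-OH) but the -OH is on an aliphatic carbon, not an aromatic c.
(C) contains a hydroxyl group (-OH), which satisfies every atom and bond constraint.
(D) has a methoxy ether (-OCH3) but the oxygen has H0, not H1.
So the answer is (C).

C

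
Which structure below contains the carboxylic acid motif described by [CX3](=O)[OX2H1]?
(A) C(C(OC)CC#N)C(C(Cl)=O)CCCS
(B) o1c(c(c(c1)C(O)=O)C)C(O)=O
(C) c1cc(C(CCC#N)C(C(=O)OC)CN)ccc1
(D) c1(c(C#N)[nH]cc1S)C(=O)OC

[CX3](=O)[OX2H1] describes an sp2 carbon double-bonded to O and single-bonded to an -OH oxygen (a carboxylic acid).
(A) has an acyl chloride (-C(=O)Cl) but the carbonyl is bonded to Cl, not to an -OH oxygen.
(B) contains a carboxylic acid group (-C(=O)OH), which satisfies every atom and bond constraint.
(C) has a methyl-ester group (-C(=O)OCH3) but the singly-bonded O has no H (OX2H0, not OX2H1).
(D) has a methyl-ester group (-C(=O)OCH3) but the singly-bonded O has no H (OX2H0, not OX2H1).
So the answer is (B).

B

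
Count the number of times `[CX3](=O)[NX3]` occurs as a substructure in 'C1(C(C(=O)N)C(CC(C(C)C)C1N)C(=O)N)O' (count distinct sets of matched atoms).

[CX3](=O)[NX3] is the SMARTS for an amide: a carbonyl carbon bonded to a trivalent nitrogen.
The molecule carries 2 separate instances of a primary amide (-C(=O)NH2) meeting every constraint; each maps to a distinct set of atoms, giving 2 matches.

2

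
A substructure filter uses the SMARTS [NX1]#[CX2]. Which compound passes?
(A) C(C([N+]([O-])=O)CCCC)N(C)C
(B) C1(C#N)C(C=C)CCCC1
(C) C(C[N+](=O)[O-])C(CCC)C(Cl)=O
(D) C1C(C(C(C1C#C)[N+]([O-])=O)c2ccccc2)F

[NX1]#[CX2] describes a nitrogen triple-bonded to a two-connected carbon (a nitrile).
(A) has a nitro group (-[N+](=O)[O-]) but there is no C#N triple bond.
(B) contains a nitrile (-C#N), which satisfies every atom and bond constraint.
(C) has a nitro group (-[N+](=O)[O-]) but there is no C#N triple bond.
(D) has a nitro group (-[N+](=O)[O-]) but there is no C#N triple bond.
So the answer is (B).

B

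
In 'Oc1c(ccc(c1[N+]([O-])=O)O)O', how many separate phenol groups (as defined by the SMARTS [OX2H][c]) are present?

3

[OX2H][c] is the SMARTS for a phenol: a hydroxyl oxygen attached to an aromatic carbon.
The molecule carries 3 separate instances of a hydroxyl group (-OH) meeting every constraint; each maps to a distinct set of atoms, giving 3 matches.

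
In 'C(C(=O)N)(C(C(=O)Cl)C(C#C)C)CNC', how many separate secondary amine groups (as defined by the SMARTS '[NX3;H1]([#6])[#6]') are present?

[NX3;H1]([#6])[#6] is the SMARTS for a secondary amine: a trivalent nitrogen with one H, bonded to two carbons.
Exactly one fragment in the molecule meets all constraints, giving 1 match.

1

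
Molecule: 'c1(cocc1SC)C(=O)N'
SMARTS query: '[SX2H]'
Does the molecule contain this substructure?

The pattern [SX2H] describes an aliphatic sulfur with two connections, one being H — a thiol.
The closest candidate here is a methylthio ether (-SCH3), but the sulfur has H0 (bonded to two carbons), not H1. No other fragment satisfies the full query, so there is no match.

No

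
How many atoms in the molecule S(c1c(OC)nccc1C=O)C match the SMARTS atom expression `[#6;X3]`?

The query [#6;X3] means: any carbon (aromatic or not) with three total connections.
Check the 12 heavy atoms by environment: 1× n (aromatic, X2) → no; 5× c (aromatic, X3) → match; 1× O (X2) → no; 2× C (X4) → no; 1× S (X2) → no; 1× C (X3) → match; 1× O (X1) → no.
Summing the matching environments: 5 + 1 = 6 matching atoms.

6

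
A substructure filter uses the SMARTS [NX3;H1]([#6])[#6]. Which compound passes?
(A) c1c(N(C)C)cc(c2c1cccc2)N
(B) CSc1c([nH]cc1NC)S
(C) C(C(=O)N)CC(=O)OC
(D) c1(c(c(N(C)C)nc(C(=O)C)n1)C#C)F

B

[NX3;H1]([#6])[#6] describes a trivalent nitrogen with one H, bonded to two carbons (a secondary amine).
(A) has a dimethylamino group (-N(CH3)2) but the nitrogen has H0, not H1.
(B) contains an N-methylamino group (-NHCH3), which satisfies every atom and bond constraint.
(C) has a primary amide (-C(=O)NH2) but the -C(=O)NH2 nitrogen has H2, not H1.
(D) has a dimethylamino group (-N(CH3)2) but the nitrogen has H0, not H1.
So the answer is (B).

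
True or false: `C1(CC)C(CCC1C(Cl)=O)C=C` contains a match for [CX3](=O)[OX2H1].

False

The pattern [CX3](=O)[OX2H1] describes an sp2 carbon double-bonded to O and single-bonded to an -OH oxygen — a carboxylic acid.
The closest candidate here is an acyl chloride (-C(=O)Cl), but the carbonyl is bonded to Cl, not to an -OH oxygen. No other fragment satisfies the full query, so there is no match.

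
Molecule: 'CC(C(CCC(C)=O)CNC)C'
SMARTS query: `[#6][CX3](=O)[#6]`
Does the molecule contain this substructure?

Yes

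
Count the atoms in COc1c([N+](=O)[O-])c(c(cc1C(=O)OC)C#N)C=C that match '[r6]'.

6

The query [r6] means: r6 matches atoms in a six-membered ring.
Check the 19 heavy atoms by environment: 6× c (aromatic, in 6-ring) → match; 6× C (acyclic) → no; 4× O (acyclic) → no; 1× N (charge +1, acyclic) → no; 1× O (charge -1, acyclic) → no; 1× N (acyclic) → no.
That gives 6 matching atoms.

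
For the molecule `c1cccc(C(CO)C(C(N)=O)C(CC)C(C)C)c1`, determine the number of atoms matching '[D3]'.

6

The query [D3] means: atom with exactly three heavy-atom neighbours.
Check the 19 heavy atoms by environment: 3× C (D1) → no; 2× C (D2) → no; 5× C (D3) → match; 2× O (D1) → no; 1× N (D1) → no; 1× c (aromatic, D3) → match; 5× c (aromatic, D2) → no.
Summing the matching environments: 5 + 1 = 6 matching atoms.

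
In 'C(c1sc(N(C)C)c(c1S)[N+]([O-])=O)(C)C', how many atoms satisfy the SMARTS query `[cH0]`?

4

Check the 15 heavy atoms by environment: 1× s (aromatic, H0) → no; 4× c (aromatic, H0) → match; 1× N (charge +1, H0) → no; 1× O (charge -1, H0) → no; 1× O (H0) → no; 1× C (H1) → no; 4× C (H3) → no; 1× N (H0) → no; 1× S (H1) → no.
That gives 4 matching atoms.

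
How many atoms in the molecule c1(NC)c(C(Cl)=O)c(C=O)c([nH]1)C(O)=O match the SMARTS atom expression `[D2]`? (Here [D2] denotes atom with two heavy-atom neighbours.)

The query [D2] means: atom with exactly two heavy-atom neighbours.
Check the 15 heavy atoms by environment: 1× n (aromatic, D2) → match; 4× c (aromatic, D3) → no; 2× C (D3) → no; 4× O (D1) → no; 1× C (D2) → match; 1× N (D2) → match; 1× C (D1) → no; 1× Cl (D1) → no.
Summing the matching environments: 1 + 1 + 1 = 3 matching atoms.

3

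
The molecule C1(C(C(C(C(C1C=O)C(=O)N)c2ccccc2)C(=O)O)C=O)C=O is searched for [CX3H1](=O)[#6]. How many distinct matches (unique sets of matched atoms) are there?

[CX3H1](=O)[#6] is the SMARTS for an aldehyde: an sp2 carbon with one H, double-bonded to O and single-bonded to carbon.
The molecule carries 3 separate instances of an aldehyde (-CHO) meeting every constraint; each maps to a distinct set of atoms, giving 3 matches.

3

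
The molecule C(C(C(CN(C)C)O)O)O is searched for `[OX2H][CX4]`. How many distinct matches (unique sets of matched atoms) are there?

[OX2H][CX4] is the SMARTS for an aliphatic alcohol: a hydroxyl oxygen bound to an sp3 (X4) carbon.
The molecule carries 3 separate instances of a hydroxyl group (-OH) meeting every constraint; each maps to a distinct set of atoms, giving 3 matches.

3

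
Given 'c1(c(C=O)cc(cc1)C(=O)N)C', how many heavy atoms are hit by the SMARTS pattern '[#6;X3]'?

8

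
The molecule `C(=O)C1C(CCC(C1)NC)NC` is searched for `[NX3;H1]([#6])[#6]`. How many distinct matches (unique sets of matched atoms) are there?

2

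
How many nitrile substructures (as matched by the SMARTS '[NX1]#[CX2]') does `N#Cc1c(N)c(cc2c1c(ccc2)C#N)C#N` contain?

3

[NX1]#[CX2] is the SMARTS for a nitrile: a nitrogen triple-bonded to a two-connected carbon.
The molecule carries 3 separate instances of a nitrile (-C#N) meeting every constraint; each maps to a distinct set of atoms, giving 3 matches.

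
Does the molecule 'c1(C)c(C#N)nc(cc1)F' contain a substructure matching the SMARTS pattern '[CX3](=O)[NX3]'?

No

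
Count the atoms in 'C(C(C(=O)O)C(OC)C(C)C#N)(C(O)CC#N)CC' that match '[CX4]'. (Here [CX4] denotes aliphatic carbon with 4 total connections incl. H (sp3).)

The query [CX4] means: C with X4: aliphatic carbon with exactly 4 total connections (bonds + H).
Check the 19 heavy atoms by environment: 10× C (X4) → match; 1× C (X3) → no; 1× O (X1) → no; 3× O (X2) → no; 2× C (X2) → no; 2× N (X1) → no.
That gives 10 matching atoms.

10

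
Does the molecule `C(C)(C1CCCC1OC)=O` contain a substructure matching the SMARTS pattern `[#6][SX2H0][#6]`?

No

The pattern [#6][SX2H0][#6] describes an aliphatic sulfur bridging two carbons with no H on the sulfur — a thioether.
The closest candidate here is a methoxy ether (-OCH3), but the bridging atom is O, not S. No other fragment satisfies the full query, so there is no match.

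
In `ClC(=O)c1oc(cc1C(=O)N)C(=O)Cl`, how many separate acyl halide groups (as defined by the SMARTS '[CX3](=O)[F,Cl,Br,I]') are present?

[CX3](=O)[F,Cl,Br,I] is the SMARTS for an acyl halide: a carbonyl carbon bonded to a halogen.
The molecule carries 2 separate instances of an acyl chloride (-C(=O)Cl) meeting every constraint; each maps to a distinct set of atoms, giving 2 matches.

2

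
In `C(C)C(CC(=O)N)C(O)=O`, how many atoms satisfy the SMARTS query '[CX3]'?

2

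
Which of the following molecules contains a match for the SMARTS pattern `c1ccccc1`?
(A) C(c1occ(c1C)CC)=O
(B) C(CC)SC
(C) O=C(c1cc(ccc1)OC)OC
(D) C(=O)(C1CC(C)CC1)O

c1ccccc1 describes six aromatic carbons in a ring (a benzene ring).
(A) has a methyl group (-CH3) but no six-membered all-carbon aromatic ring is present.
(B) has a methyl group (-CH3) but no six-membered all-carbon aromatic ring is present.
(C) contains the required atom environment, so the pattern matches.
(D) has a methyl group (-CH3) but no six-membered all-carbon aromatic ring is present.
So the answer is (C).

C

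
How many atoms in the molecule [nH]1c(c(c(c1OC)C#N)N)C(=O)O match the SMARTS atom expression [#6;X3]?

The query [#6;X3] means: any carbon (aromatic or not) with three total connections.
Check the 13 heavy atoms by environment: 1× n (aromatic, X3) → no; 4× c (aromatic, X3) → match; 1× C (X2) → no; 1× N (X1) → no; 1× N (X3) → no; 2× O (X2) → no; 1× C (X4) → no; 1× C (X3) → match; 1× O (X1) → no.
Summing the matching environments: 4 + 1 = 5 matching atoms.

5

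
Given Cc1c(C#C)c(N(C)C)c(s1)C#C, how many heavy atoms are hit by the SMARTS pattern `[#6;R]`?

4

Check the 13 heavy atoms by environment: 1× s (aromatic, in 5-ring) → no; 4× c (aromatic, in 5-ring) → match; 7× C (acyclic) → no; 1× N (acyclic) → no.
That gives 4 matching atoms.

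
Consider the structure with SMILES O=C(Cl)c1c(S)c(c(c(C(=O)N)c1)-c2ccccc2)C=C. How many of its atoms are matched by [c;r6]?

The query [c;r6] means: aromatic carbon that belongs to a six-membered ring.
Check the 21 heavy atoms by environment: 12× c (aromatic, in 6-ring) → match; 4× C (acyclic) → no; 2× O (acyclic) → no; 1× Cl (acyclic) → no; 1× S (acyclic) → no; 1× N (acyclic) → no.
That gives 12 matching atoms.

12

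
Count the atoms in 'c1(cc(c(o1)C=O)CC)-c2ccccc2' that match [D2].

9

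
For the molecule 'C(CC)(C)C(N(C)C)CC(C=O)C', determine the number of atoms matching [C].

11

Check the 13 heavy atoms by environment: 11× C → match; 1× O → no; 1× N → no.
That gives 11 matching atoms.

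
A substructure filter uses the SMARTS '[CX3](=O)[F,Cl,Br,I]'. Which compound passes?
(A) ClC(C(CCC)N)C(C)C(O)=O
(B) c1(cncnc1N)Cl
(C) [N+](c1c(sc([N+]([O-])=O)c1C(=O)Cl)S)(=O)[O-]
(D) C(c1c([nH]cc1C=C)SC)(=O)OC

[CX3](=O)[F,Cl,Br,I] describes a carbonyl carbon bonded to a halogen (an acyl halide).
(A) has a chloro substituent but the Cl is not on a carbonyl carbon.
(B) has a chloro substituent but the Cl is not on a carbonyl carbon.
(C) contains an acyl chloride (-C(=O)Cl), which satisfies every atom and bond constraint.
(D) has a methyl-ester group (-C(=O)OCH3) but the carbonyl is bonded to -O-C, not to a halogen.
So the answer is (C).

C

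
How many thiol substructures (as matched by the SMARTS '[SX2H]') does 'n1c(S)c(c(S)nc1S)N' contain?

3

[SX2H] is the SMARTS for a thiol: an aliphatic sulfur with two connections, one being H.
The molecule carries 3 separate instances of a thiol (-SH) meeting every constraint; each maps to a distinct set of atoms, giving 3 matches.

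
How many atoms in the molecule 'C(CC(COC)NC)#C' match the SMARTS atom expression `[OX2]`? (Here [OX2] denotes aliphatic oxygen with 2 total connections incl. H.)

1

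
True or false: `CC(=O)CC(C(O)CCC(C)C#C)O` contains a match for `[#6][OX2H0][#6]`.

The pattern [#6][OX2H0][#6] describes an aliphatic oxygen bridging two carbons with no H on the oxygen — an ether.
The closest candidate here is a hydroxyl group (-OH), but the oxygen has H1, not H0 bridging two carbons. No other fragment satisfies the full query, so there is no match.

False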